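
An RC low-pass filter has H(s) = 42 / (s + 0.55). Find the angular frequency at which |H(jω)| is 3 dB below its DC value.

0.55 rad/s

For a single-pole low-pass, the −3 dB point is at the pole: ω = 0.55 rad/s.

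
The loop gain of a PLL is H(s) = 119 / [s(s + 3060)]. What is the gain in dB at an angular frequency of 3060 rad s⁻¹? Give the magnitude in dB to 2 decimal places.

-100.93 dB

|j3060 + 3060| = √(3060² + 3060²) = 4327
|j3060| = 3060
|H(j3060)| = 119 / (4327 × 3060) = 8.9865e-06
20 log₁₀(8.9865e-06) = -100.928 dB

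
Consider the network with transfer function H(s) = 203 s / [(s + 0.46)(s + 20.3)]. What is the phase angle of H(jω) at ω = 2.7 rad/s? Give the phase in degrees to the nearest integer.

∠(j2.7) = 90.00°
∠(j2.7 + 0.46) = arctan(2.7/0.46) = 80.33°
∠(j2.7 + 20.3) = arctan(2.7/20.3) = 7.58°
∠H(j2.7) = 90.00° − (80.33° + 7.58°) = 2.09°

2°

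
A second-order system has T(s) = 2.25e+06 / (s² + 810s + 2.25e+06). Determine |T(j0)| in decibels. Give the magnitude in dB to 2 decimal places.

T(0) = 2.25e+06 / 2.25e+06 = 1
20 log₁₀(1) = 0.000 dB

0.00 dB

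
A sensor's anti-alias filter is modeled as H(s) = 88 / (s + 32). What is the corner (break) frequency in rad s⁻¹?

The single real pole at s = −32 gives a corner at ω = 32 rad s⁻¹.

32 rad s⁻¹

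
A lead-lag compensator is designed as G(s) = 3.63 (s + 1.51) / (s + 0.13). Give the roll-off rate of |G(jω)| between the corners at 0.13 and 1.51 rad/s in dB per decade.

In this band the factors already past their corner are: pole at 0.13; net slope = -20 dB/decade.

-20 dB/decade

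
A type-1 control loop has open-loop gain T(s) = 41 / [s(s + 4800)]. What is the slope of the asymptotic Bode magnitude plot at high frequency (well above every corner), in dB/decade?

With 0 zeros and 2 poles, the high-frequency asymptotic slope is 20 × (0 − 2) = -40 dB/decade.

-40 dB/decade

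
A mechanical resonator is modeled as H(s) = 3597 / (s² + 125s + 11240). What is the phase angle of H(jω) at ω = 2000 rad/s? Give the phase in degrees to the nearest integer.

-176°

∠[(j2000)² + 125(j2000) + 11240] = ∠[-3.9888e+06 + j2.5e+05] = 176.41°
∠H(j2000) = −176.41° = -176.41°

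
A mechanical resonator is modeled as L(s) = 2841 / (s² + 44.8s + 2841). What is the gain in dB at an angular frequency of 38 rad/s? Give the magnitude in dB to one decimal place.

2.2 dB

|(j38)² + 44.8(j38) + 2841| = |1397 + j1702.4| = 2202
|L(j38)| = 2841 / 2202 = 1.2901
20 log₁₀(1.2901) = 2.21 dB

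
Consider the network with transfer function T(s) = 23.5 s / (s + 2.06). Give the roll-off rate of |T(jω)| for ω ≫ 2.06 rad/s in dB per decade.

With 1 zero and 1 pole, the high-frequency asymptotic slope is 20 × (1 − 1) = 0 dB/decade.

0 dB/decade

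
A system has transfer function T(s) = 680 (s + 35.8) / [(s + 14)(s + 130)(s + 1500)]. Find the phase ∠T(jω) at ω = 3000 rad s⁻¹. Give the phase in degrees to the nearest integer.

∠(j3000 + 35.8) = arctan(3000/35.8) = 89.32°
∠(j3000 + 14) = arctan(3000/14) = 89.73°
∠(j3000 + 130) = arctan(3000/130) = 87.52°
∠(j3000 + 1500) = arctan(3000/1500) = 63.43°
∠T(j3000) = 89.32° − (89.73° + 87.52° + 63.43°) = -151.37°

-151 deg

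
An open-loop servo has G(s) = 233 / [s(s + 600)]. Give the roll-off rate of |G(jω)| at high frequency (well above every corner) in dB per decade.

-40 dB/decade

With 0 zeros and 2 poles, the high-frequency asymptotic slope is 20 × (0 − 2) = -40 dB/decade.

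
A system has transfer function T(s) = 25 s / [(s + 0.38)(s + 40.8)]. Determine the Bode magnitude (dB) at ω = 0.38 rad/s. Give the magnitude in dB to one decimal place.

-7.3 dB

|j0.38| = 0.38
|j0.38 + 0.38| = √(0.38² + 0.38²) = 0.5374
|j0.38 + 40.8| = √(0.38² + 40.8²) = 40.8
|T(j0.38)| = 25 × 0.38 / (0.5374 × 40.8) = 0.43326
20 log₁₀(0.43326) = -7.27 dB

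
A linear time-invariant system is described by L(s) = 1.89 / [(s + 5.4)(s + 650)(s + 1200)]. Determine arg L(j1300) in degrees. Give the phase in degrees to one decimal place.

-200.5°

∠(j1300 + 5.4) = arctan(1300/5.4) = 89.76°
∠(j1300 + 650) = arctan(1300/650) = 63.43°
∠(j1300 + 1200) = arctan(1300/1200) = 47.29°
∠L(j1300) = − (89.76° + 63.43° + 47.29°) = -200.49°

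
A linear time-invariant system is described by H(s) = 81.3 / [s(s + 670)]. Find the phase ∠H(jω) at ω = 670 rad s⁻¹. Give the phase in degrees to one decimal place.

-135.0°

∠(j670 + 670) = arctan(670/670) = 45.00°
∠(j670) = 90.00°
∠H(j670) = − (45.00° + 90.00°) = -135.00°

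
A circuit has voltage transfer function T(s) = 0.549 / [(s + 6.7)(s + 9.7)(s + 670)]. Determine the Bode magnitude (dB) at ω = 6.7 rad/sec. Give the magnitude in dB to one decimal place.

-102.7 dB

|j6.7 + 6.7| = √(6.7² + 6.7²) = 9.475
|j6.7 + 9.7| = √(6.7² + 9.7²) = 11.79
|j6.7 + 670| = √(6.7² + 670²) = 670
|T(j6.7)| = 0.549 / (9.475 × 11.79 × 670) = 7.3352e-06
20 log₁₀(7.3352e-06) = -102.69 dB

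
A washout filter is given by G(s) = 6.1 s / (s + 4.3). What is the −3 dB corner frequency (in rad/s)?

For a single-pole high-pass, the −3 dB point is at the pole: ω = 4.3 rad/s.

4.3 rad/s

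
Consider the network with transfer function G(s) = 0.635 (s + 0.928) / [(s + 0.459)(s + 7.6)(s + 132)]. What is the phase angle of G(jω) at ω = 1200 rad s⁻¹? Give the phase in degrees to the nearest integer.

-173 deg

∠(j1200 + 0.928) = arctan(1200/0.928) = 89.96°
∠(j1200 + 0.459) = arctan(1200/0.459) = 89.98°
∠(j1200 + 7.6) = arctan(1200/7.6) = 89.64°
∠(j1200 + 132) = arctan(1200/132) = 83.72°
∠G(j1200) = 89.96° − (89.98° + 89.64° + 83.72°) = -173.38°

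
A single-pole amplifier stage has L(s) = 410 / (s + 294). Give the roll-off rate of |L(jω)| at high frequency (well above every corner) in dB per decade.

-20 dB/decade

With 0 zeros and 1 pole, the high-frequency asymptotic slope is 20 × (0 − 1) = -20 dB/decade.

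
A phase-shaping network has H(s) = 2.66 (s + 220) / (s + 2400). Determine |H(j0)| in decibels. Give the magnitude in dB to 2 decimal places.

-12.26 dB

H(0) = 2.66 × 220 / 2400 = 0.24383
20 log₁₀(0.24383) = -12.258 dB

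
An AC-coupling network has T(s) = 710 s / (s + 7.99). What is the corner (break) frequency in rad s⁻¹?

7.99 rad s⁻¹

The single real pole at s = −7.99 gives a corner at ω = 7.99 rad s⁻¹.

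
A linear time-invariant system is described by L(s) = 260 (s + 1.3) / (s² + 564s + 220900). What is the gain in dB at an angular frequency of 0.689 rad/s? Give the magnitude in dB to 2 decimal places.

-55.23 dB

|j0.689 + 1.3| = √(0.689² + 1.3²) = 1.471
|(j0.689)² + 564(j0.689) + 220900| = |2.209e+05 + j388.6| = 2.209e+05
|L(j0.689)| = 260 × 1.471 / 2.209e+05 = 0.0017317
20 log₁₀(0.0017317) = -55.230 dB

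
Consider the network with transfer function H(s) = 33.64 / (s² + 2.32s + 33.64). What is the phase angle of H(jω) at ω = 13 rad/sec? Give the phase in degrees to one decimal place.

-167.4°

∠[(j13)² + 2.32(j13) + 33.64] = ∠[-135.36 + j30.16] = 167.44°
∠H(j13) = −167.44° = -167.44°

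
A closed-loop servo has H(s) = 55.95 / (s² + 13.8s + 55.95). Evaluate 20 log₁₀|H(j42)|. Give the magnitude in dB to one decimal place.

-30.2 dB

|(j42)² + 13.8(j42) + 55.95| = |-1708 + j579.6| = 1804
|H(j42)| = 55.95 / 1804 = 0.031019
20 log₁₀(0.031019) = -30.17 dB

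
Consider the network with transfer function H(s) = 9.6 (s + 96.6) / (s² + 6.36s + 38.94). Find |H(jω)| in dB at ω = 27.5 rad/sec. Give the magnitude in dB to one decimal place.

|j27.5 + 96.6| = √(27.5² + 96.6²) = 100.4
|(j27.5)² + 6.36(j27.5) + 38.94| = |-717.31 + j174.9| = 738.3
|H(j27.5)| = 9.6 × 100.4 / 738.3 = 1.3059
20 log₁₀(1.3059) = 2.32 dB

2.3 dB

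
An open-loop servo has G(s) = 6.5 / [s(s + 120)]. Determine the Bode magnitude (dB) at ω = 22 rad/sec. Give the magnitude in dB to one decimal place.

|j22 + 120| = √(22² + 120²) = 122
|j22| = 22
|G(j22)| = 6.5 / (122 × 22) = 0.0024218
20 log₁₀(0.0024218) = -52.32 dB

-52.3 dB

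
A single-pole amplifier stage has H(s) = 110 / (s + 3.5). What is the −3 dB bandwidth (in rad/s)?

3.5 rad/s

For a single-pole low-pass, the −3 dB point is at the pole: ω = 3.5 rad/s.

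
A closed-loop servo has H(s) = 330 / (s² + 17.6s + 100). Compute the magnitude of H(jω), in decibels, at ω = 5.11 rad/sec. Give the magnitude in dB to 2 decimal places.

|(j5.11)² + 17.6(j5.11) + 100| = |73.888 + j89.936| = 116.4
|H(j5.11)| = 330 / 116.4 = 2.8352
20 log₁₀(2.8352) = 9.052 dB

9.05 dB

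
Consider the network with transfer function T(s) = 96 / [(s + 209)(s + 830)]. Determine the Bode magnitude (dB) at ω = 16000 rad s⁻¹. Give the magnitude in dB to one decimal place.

|j16000 + 209| = √(16000² + 209²) = 1.6e+04
|j16000 + 830| = √(16000² + 830²) = 1.602e+04
|T(j16000)| = 96 / (1.6e+04 × 1.602e+04) = 3.7446e-07
20 log₁₀(3.7446e-07) = -128.53 dB

-128.5 dB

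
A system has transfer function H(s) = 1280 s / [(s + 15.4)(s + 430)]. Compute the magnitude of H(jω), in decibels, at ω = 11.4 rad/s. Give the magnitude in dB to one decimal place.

5.0 dB

|j11.4| = 11.4
|j11.4 + 15.4| = √(11.4² + 15.4²) = 19.16
|j11.4 + 430| = √(11.4² + 430²) = 430.2
|H(j11.4)| = 1280 × 11.4 / (19.16 × 430.2) = 1.7705
20 log₁₀(1.7705) = 4.96 dB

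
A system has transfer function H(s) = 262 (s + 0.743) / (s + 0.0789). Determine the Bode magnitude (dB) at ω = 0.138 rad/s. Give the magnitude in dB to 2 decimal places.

61.91 dB

|j0.138 + 0.743| = √(0.138² + 0.743²) = 0.7557
|j0.138 + 0.0789| = √(0.138² + 0.0789²) = 0.159
|H(j0.138)| = 262 × 0.7557 / 0.159 = 1245.5
20 log₁₀(1245.5) = 61.907 dB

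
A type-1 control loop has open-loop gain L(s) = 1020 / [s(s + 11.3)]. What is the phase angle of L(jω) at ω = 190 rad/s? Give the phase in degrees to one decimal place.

-176.6°

∠(j190 + 11.3) = arctan(190/11.3) = 86.60°
∠(j190) = 90.00°
∠L(j190) = − (86.60° + 90.00°) = -176.60°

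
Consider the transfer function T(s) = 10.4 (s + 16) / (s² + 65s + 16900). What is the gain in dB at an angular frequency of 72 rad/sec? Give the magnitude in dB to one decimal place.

-24.3 dB

|j72 + 16| = √(72² + 16²) = 73.76
|(j72)² + 65(j72) + 16900| = |11716 + j4680| = 1.262e+04
|T(j72)| = 10.4 × 73.76 / 1.262e+04 = 0.0608
20 log₁₀(0.0608) = -24.32 dB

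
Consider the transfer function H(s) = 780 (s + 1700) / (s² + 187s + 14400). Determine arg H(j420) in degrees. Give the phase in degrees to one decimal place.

∠(j420 + 1700) = arctan(420/1700) = 13.88°
∠[(j420)² + 187(j420) + 14400] = ∠[-1.62e+05 + j78540] = 154.14°
∠H(j420) = 13.88° − 154.14° = -140.26°

-140.3 deg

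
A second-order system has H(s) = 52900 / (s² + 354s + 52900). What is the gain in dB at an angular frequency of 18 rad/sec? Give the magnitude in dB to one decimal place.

|(j18)² + 354(j18) + 52900| = |52576 + j6372| = 5.296e+04
|H(j18)| = 52900 / 5.296e+04 = 0.99885
20 log₁₀(0.99885) = -0.01 dB

-0.0 dB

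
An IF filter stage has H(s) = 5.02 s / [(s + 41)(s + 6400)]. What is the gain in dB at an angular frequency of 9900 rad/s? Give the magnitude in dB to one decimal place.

-67.4 dB

|j9900| = 9900
|j9900 + 41| = √(9900² + 41²) = 9900
|j9900 + 6400| = √(9900² + 6400²) = 1.179e+04
|H(j9900)| = 5.02 × 9900 / (9900 × 1.179e+04) = 0.00042583
20 log₁₀(0.00042583) = -67.42 dB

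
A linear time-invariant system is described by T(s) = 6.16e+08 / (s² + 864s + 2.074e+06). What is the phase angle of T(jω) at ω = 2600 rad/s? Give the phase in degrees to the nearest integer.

∠[(j2600)² + 864(j2600) + 2.074e+06] = ∠[-4.686e+06 + j2.2464e+06] = 154.39°
∠T(j2600) = −154.39° = -154.39°

-154°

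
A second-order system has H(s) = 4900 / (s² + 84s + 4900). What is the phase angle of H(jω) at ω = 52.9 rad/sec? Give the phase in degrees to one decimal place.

∠[(j52.9)² + 84(j52.9) + 4900] = ∠[2101.6 + j4443.6] = 64.69°
∠H(j52.9) = −64.69° = -64.69°

-64.7°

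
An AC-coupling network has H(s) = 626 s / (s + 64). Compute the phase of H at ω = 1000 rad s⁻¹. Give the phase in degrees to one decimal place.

∠(j1000) = 90.00°
∠(j1000 + 64) = arctan(1000/64) = 86.34°
∠H(j1000) = 90.00° − 86.34° = 3.66°

3.7°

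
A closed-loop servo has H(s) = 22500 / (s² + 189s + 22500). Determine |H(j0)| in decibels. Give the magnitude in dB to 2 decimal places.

0.00 dB

H(0) = 22500 / 22500 = 1
20 log₁₀(1) = 0.000 dB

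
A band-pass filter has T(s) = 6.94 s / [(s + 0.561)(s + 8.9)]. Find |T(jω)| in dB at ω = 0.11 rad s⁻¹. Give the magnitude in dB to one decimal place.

-16.5 dB

|j0.11| = 0.11
|j0.11 + 0.561| = √(0.11² + 0.561²) = 0.5717
|j0.11 + 8.9| = √(0.11² + 8.9²) = 8.901
|T(j0.11)| = 6.94 × 0.11 / (0.5717 × 8.901) = 0.15003
20 log₁₀(0.15003) = -16.48 dB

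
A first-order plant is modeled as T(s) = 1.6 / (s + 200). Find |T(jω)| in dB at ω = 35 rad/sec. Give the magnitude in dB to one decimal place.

|j35 + 200| = √(35² + 200²) = 203
|T(j35)| = 1.6 / 203 = 0.0078802
20 log₁₀(0.0078802) = -42.07 dB

-42.1 dB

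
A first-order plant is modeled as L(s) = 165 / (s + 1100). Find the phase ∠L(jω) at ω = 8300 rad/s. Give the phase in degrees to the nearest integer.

∠(j8300 + 1100) = arctan(8300/1100) = 82.45°
∠L(j8300) = −82.45° = -82.45°

-82°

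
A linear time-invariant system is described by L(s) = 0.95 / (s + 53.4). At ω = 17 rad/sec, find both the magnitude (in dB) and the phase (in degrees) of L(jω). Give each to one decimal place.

|j17 + 53.4| = √(17² + 53.4²) = 56.04
|L(j17)| = 0.95 / 56.04 = 0.016952
20 log₁₀(0.016952) = -35.42 dB
∠(j17 + 53.4) = arctan(17/53.4) = 17.66°
∠L(j17) = −17.66° = -17.66°

|L| = -35.4 dB, ∠L = -17.7°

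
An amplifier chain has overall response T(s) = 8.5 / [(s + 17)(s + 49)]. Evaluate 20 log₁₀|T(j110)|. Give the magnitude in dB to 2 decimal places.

-63.96 dB

|j110 + 17| = √(110² + 17²) = 111.3
|j110 + 49| = √(110² + 49²) = 120.4
|T(j110)| = 8.5 / (111.3 × 120.4) = 0.00063416
20 log₁₀(0.00063416) = -63.956 dB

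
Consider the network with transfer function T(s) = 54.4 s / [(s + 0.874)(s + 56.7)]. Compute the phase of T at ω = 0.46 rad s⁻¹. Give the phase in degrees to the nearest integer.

∠(j0.46) = 90.00°
∠(j0.46 + 0.874) = arctan(0.46/0.874) = 27.76°
∠(j0.46 + 56.7) = arctan(0.46/56.7) = 0.46°
∠T(j0.46) = 90.00° − (27.76° + 0.46°) = 61.78°

62°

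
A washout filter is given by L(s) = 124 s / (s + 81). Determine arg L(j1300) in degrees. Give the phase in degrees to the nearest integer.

∠(j1300) = 90.00°
∠(j1300 + 81) = arctan(1300/81) = 86.43°
∠L(j1300) = 90.00° − 86.43° = 3.57°

4 deg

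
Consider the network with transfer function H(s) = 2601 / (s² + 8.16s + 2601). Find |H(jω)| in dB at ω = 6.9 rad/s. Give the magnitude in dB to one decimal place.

|(j6.9)² + 8.16(j6.9) + 2601| = |2553.4 + j56.304| = 2554
|H(j6.9)| = 2601 / 2554 = 1.0184
20 log₁₀(1.0184) = 0.16 dB

0.2 dB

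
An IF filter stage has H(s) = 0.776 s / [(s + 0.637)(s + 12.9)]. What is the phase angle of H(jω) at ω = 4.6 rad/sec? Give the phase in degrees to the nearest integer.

-12 deg

∠(j4.6) = 90.00°
∠(j4.6 + 0.637) = arctan(4.6/0.637) = 82.12°
∠(j4.6 + 12.9) = arctan(4.6/12.9) = 19.63°
∠H(j4.6) = 90.00° − (82.12° + 19.63°) = -11.74°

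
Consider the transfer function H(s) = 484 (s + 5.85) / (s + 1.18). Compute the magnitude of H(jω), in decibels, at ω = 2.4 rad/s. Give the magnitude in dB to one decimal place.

61.2 dB

|j2.4 + 5.85| = √(2.4² + 5.85²) = 6.323
|j2.4 + 1.18| = √(2.4² + 1.18²) = 2.674
|H(j2.4)| = 484 × 6.323 / 2.674 = 1144.3
20 log₁₀(1144.3) = 61.17 dB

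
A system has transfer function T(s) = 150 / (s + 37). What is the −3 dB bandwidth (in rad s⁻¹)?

For a single-pole low-pass, the −3 dB point is at the pole: ω = 37 rad s⁻¹.

37 rad s⁻¹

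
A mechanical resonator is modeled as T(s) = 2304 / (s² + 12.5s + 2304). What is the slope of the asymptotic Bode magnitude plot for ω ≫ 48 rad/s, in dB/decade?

With 0 zeros and 2 poles, the high-frequency asymptotic slope is 20 × (0 − 2) = -40 dB/decade.

-40 dB/decade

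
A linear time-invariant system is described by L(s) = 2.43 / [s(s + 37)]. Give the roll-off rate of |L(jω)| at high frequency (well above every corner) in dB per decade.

With 0 zeros and 2 poles, the high-frequency asymptotic slope is 20 × (0 − 2) = -40 dB/decade.

-40 dB/decade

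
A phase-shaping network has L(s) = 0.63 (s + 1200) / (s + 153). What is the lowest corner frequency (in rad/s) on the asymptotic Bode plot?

Break frequencies occur at each pole and zero magnitude: 153 rad/s, 1200 rad/s.
The lowest is 153 rad/s.

153 rad/s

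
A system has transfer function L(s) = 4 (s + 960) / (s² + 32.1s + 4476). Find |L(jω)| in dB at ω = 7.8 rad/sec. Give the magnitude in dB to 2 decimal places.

|j7.8 + 960| = √(7.8² + 960²) = 960
|(j7.8)² + 32.1(j7.8) + 4476| = |4415.2 + j250.38| = 4422
|L(j7.8)| = 4 × 960 / 4422 = 0.86836
20 log₁₀(0.86836) = -1.226 dB

-1.23 dB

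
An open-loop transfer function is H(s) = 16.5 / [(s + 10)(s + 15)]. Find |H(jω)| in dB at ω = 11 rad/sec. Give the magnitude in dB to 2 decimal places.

-24.49 dB

|j11 + 10| = √(11² + 10²) = 14.87
|j11 + 15| = √(11² + 15²) = 18.6
|H(j11)| = 16.5 / (14.87 × 18.6) = 0.059669
20 log₁₀(0.059669) = -24.485 dB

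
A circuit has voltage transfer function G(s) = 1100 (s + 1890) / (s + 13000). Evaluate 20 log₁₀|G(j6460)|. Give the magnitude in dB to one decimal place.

|j6460 + 1890| = √(6460² + 1890²) = 6731
|j6460 + 13000| = √(6460² + 13000²) = 1.452e+04
|G(j6460)| = 1100 × 6731 / 1.452e+04 = 510.03
20 log₁₀(510.03) = 54.15 dB

54.2 dB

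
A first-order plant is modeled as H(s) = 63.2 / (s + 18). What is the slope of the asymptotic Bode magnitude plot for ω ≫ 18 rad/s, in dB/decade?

-20 dB/decade

With 0 zeros and 1 pole, the high-frequency asymptotic slope is 20 × (0 − 1) = -20 dB/decade.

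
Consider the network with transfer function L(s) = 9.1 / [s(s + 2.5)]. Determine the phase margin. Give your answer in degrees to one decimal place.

44.4°

Gain crossover: |L(jω)| = 1 at ω ≈ 2.55 rad/s.
∠L(j2.55) = −90° − arctan(2.55/2.5) ≈ -135.55°
PM = 180° + (-135.55°) = 44.45°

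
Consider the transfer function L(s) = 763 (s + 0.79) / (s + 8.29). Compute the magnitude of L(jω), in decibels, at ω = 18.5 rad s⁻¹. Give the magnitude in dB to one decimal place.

|j18.5 + 0.79| = √(18.5² + 0.79²) = 18.52
|j18.5 + 8.29| = √(18.5² + 8.29²) = 20.27
|L(j18.5)| = 763 × 18.52 / 20.27 = 696.92
20 log₁₀(696.92) = 56.86 dB

56.9 dB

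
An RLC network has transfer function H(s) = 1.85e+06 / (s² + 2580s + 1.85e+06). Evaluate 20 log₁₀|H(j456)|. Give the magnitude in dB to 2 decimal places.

-0.76 dB

|(j456)² + 2580(j456) + 1.85e+06| = |1.6421e+06 + j1.1765e+06| = 2.02e+06
|H(j456)| = 1.85e+06 / 2.02e+06 = 0.91583
20 log₁₀(0.91583) = -0.764 dB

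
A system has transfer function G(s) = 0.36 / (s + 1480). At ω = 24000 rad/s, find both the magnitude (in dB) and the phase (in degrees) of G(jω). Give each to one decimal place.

|j24000 + 1480| = √(24000² + 1480²) = 2.405e+04
|G(j24000)| = 0.36 / 2.405e+04 = 1.4972e-05
20 log₁₀(1.4972e-05) = -96.49 dB
∠(j24000 + 1480) = arctan(24000/1480) = 86.47°
∠G(j24000) = −86.47° = -86.47°

|G| = -96.5 dB, ∠G = -86.5°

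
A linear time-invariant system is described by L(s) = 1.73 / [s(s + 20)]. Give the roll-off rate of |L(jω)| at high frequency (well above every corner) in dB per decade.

-40 dB/decade

With 0 zeros and 2 poles, the high-frequency asymptotic slope is 20 × (0 − 2) = -40 dB/decade.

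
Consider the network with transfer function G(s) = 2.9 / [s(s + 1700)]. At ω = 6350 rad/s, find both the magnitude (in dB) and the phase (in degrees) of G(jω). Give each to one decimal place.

|j6350 + 1700| = √(6350² + 1700²) = 6574
|j6350| = 6350
|G(j6350)| = 2.9 / (6574 × 6350) = 6.9474e-08
20 log₁₀(6.9474e-08) = -143.16 dB
∠(j6350 + 1700) = arctan(6350/1700) = 75.01°
∠(j6350) = 90.00°
∠G(j6350) = − (75.01° + 90.00°) = -165.01°

|G| = -143.2 dB, ∠G = -165.0 deg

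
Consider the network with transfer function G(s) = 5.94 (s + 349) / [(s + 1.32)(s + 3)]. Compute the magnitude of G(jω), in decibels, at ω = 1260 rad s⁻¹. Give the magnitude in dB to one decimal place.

-46.2 dB

|j1260 + 349| = √(1260² + 349²) = 1307
|j1260 + 1.32| = √(1260² + 1.32²) = 1260
|j1260 + 3| = √(1260² + 3²) = 1260
|G(j1260)| = 5.94 × 1307 / (1260 × 1260) = 0.0048918
20 log₁₀(0.0048918) = -46.21 dB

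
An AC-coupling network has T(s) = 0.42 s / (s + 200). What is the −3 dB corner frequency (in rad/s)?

200 rad/s

For a single-pole high-pass, the −3 dB point is at the pole: ω = 200 rad/s.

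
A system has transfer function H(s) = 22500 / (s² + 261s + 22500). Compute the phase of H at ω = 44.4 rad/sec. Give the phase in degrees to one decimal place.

∠[(j44.4)² + 261(j44.4) + 22500] = ∠[20529 + j11588] = 29.44°
∠H(j44.4) = −29.44° = -29.44°

-29.4 deg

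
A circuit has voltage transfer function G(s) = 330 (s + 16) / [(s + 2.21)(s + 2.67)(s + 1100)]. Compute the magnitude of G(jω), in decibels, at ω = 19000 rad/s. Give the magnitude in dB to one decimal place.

|j19000 + 16| = √(19000² + 16²) = 1.9e+04
|j19000 + 2.21| = √(19000² + 2.21²) = 1.9e+04
|j19000 + 2.67| = √(19000² + 2.67²) = 1.9e+04
|j19000 + 1100| = √(19000² + 1100²) = 1.903e+04
|G(j19000)| = 330 × 1.9e+04 / (1.9e+04 × 1.9e+04 × 1.903e+04) = 9.126e-07
20 log₁₀(9.126e-07) = -120.79 dB

-120.8 dB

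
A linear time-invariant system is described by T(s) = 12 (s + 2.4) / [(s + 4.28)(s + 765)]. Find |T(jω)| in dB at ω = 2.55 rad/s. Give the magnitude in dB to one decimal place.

-39.2 dB

|j2.55 + 2.4| = √(2.55² + 2.4²) = 3.502
|j2.55 + 4.28| = √(2.55² + 4.28²) = 4.982
|j2.55 + 765| = √(2.55² + 765²) = 765
|T(j2.55)| = 12 × 3.502 / (4.982 × 765) = 0.011025
20 log₁₀(0.011025) = -39.15 dB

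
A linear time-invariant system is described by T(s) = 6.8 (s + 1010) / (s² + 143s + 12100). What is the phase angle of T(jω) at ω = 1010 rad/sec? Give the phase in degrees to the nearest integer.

∠(j1010 + 1010) = arctan(1010/1010) = 45.00°
∠[(j1010)² + 143(j1010) + 12100] = ∠[-1.008e+06 + j1.4443e+05] = 171.85°
∠T(j1010) = 45.00° − 171.85° = -126.85°

-127 deg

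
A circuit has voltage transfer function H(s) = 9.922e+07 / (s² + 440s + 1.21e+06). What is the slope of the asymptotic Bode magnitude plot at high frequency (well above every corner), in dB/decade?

-40 dB/decade

With 0 zeros and 2 poles, the high-frequency asymptotic slope is 20 × (0 − 2) = -40 dB/decade.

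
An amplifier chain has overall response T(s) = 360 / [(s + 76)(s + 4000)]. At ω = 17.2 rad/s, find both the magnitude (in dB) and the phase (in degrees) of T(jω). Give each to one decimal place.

|T| = -58.7 dB, ∠T = -13.0 deg

|j17.2 + 76| = √(17.2² + 76²) = 77.92
|j17.2 + 4000| = √(17.2² + 4000²) = 4000
|T(j17.2)| = 360 / (77.92 × 4000) = 0.001155
20 log₁₀(0.001155) = -58.75 dB
∠(j17.2 + 76) = arctan(17.2/76) = 12.75°
∠(j17.2 + 4000) = arctan(17.2/4000) = 0.25°
∠T(j17.2) = − (12.75° + 0.25°) = -13.00°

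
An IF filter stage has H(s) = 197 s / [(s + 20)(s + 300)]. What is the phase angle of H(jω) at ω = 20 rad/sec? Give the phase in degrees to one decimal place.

∠(j20) = 90.00°
∠(j20 + 20) = arctan(20/20) = 45.00°
∠(j20 + 300) = arctan(20/300) = 3.81°
∠H(j20) = 90.00° − (45.00° + 3.81°) = 41.19°

41.2°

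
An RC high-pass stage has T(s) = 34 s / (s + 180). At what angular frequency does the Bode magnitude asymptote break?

180 rad s⁻¹

The single real pole at s = −180 gives a corner at ω = 180 rad s⁻¹.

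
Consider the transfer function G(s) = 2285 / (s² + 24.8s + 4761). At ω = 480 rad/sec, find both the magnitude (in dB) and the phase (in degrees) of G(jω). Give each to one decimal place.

|(j480)² + 24.8(j480) + 4761| = |-2.2564e+05 + j11904| = 2.26e+05
|G(j480)| = 2285 / 2.26e+05 = 0.010113
20 log₁₀(0.010113) = -39.90 dB
∠[(j480)² + 24.8(j480) + 4761] = ∠[-2.2564e+05 + j11904] = 176.98°
∠G(j480) = −176.98° = -176.98°

|G| = -39.9 dB, ∠G = -177.0°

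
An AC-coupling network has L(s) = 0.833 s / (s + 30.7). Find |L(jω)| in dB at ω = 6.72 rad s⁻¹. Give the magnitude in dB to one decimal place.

|j6.72| = 6.72
|j6.72 + 30.7| = √(6.72² + 30.7²) = 31.43
|L(j6.72)| = 0.833 × 6.72 / 31.43 = 0.17812
20 log₁₀(0.17812) = -14.99 dB

-15.0 dB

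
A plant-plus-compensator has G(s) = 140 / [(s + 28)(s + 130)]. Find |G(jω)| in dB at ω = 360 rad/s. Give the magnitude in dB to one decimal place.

-59.9 dB

|j360 + 28| = √(360² + 28²) = 361.1
|j360 + 130| = √(360² + 130²) = 382.8
|G(j360)| = 140 / (361.1 × 382.8) = 0.001013
20 log₁₀(0.001013) = -59.89 dB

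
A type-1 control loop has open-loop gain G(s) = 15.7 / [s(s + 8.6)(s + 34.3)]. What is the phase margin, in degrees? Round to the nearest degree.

90°

Gain crossover: |G(jω)| = 1 at ω ≈ 0.0532 rad s⁻¹.
∠G(j0.0532) = −90° − arctan(0.0532/8.6) − arctan(0.0532/34.3) ≈ -90.44°
PM = 180° + (-90.44°) = 89.56°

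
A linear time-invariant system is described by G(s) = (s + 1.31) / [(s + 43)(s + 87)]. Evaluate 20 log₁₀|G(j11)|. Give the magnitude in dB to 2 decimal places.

-50.91 dB

|j11 + 1.31| = √(11² + 1.31²) = 11.08
|j11 + 43| = √(11² + 43²) = 44.38
|j11 + 87| = √(11² + 87²) = 87.69
|G(j11)| = 1 × 11.08 / (44.38 × 87.69) = 0.0028461
20 log₁₀(0.0028461) = -50.915 dB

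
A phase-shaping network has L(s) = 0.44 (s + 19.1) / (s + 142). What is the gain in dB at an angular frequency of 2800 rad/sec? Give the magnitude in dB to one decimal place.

-7.1 dB

|j2800 + 19.1| = √(2800² + 19.1²) = 2800
|j2800 + 142| = √(2800² + 142²) = 2804
|L(j2800)| = 0.44 × 2800 / 2804 = 0.43945
20 log₁₀(0.43945) = -7.14 dB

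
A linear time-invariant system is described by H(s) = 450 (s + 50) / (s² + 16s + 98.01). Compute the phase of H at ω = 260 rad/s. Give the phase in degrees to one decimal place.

∠(j260 + 50) = arctan(260/50) = 79.11°
∠[(j260)² + 16(j260) + 98.01] = ∠[-67502 + j4160] = 176.47°
∠H(j260) = 79.11° − 176.47° = -97.36°

-97.4°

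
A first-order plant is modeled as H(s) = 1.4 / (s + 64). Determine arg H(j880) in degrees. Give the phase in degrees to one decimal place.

∠(j880 + 64) = arctan(880/64) = 85.84°
∠H(j880) = −85.84° = -85.84°

-85.8 deg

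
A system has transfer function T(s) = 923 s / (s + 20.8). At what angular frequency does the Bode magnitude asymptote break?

The single real pole at s = −20.8 gives a corner at ω = 20.8 rad/s.

20.8 rad/s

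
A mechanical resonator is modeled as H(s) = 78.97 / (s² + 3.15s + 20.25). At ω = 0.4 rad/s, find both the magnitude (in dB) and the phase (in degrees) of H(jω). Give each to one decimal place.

|(j0.4)² + 3.15(j0.4) + 20.25| = |20.09 + j1.26| = 20.13
|H(j0.4)| = 78.97 / 20.13 = 3.9231
20 log₁₀(3.9231) = 11.87 dB
∠[(j0.4)² + 3.15(j0.4) + 20.25] = ∠[20.09 + j1.26] = 3.59°
∠H(j0.4) = −3.59° = -3.59°

|H| = 11.9 dB, ∠H = -3.6°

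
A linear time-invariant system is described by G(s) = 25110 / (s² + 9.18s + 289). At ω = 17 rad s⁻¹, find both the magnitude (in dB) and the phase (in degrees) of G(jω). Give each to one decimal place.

|(j17)² + 9.18(j17) + 289| = |0 + j156.06| = 156.1
|G(j17)| = 25110 / 156.1 = 160.9
20 log₁₀(160.9) = 44.13 dB
∠[(j17)² + 9.18(j17) + 289] = ∠[0 + j156.06] = 90.00°
∠G(j17) = −90.00° = -90.00°

|G| = 44.1 dB, ∠G = -90.0°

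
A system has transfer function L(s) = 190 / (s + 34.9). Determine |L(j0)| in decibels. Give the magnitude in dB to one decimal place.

14.7 dB

L(0) = 190 / 34.9 = 5.4441
20 log₁₀(5.4441) = 14.72 dB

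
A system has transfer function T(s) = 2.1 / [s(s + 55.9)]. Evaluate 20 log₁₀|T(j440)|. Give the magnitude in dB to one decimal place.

-99.4 dB

|j440 + 55.9| = √(440² + 55.9²) = 443.5
|j440| = 440
|T(j440)| = 2.1 / (443.5 × 440) = 1.0761e-05
20 log₁₀(1.0761e-05) = -99.36 dB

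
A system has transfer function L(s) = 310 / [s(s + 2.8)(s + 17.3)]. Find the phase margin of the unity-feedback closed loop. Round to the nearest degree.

25°

Gain crossover: |L(jω)| = 1 at ω ≈ 3.75 rad/sec.
∠L(j3.75) = −90° − arctan(3.75/2.8) − arctan(3.75/17.3) ≈ -155.43°
PM = 180° + (-155.43°) = 24.57°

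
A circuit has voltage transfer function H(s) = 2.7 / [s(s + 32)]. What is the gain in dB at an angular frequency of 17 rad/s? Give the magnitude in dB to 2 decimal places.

|j17 + 32| = √(17² + 32²) = 36.24
|j17| = 17
|H(j17)| = 2.7 / (36.24 × 17) = 0.0043831
20 log₁₀(0.0043831) = -47.164 dB

-47.16 dB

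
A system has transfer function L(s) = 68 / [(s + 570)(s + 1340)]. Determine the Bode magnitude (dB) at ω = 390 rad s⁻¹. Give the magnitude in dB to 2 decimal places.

|j390 + 570| = √(390² + 570²) = 690.7
|j390 + 1340| = √(390² + 1340²) = 1396
|L(j390)| = 68 / (690.7 × 1396) = 7.0549e-05
20 log₁₀(7.0549e-05) = -83.030 dB

-83.03 dB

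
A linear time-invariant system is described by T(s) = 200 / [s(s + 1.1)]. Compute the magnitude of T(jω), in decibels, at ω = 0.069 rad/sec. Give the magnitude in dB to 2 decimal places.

|j0.069 + 1.1| = √(0.069² + 1.1²) = 1.102
|j0.069| = 0.069
|T(j0.069)| = 200 / (1.102 × 0.069) = 2629.9
20 log₁₀(2629.9) = 68.399 dB

68.40 dB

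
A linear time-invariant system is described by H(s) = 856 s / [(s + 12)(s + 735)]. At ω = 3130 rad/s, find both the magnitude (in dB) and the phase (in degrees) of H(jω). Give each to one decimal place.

|H| = -11.5 dB, ∠H = -76.6 deg

|j3130| = 3130
|j3130 + 12| = √(3130² + 12²) = 3130
|j3130 + 735| = √(3130² + 735²) = 3215
|H(j3130)| = 856 × 3130 / (3130 × 3215) = 0.26624
20 log₁₀(0.26624) = -11.49 dB
∠(j3130) = 90.00°
∠(j3130 + 12) = arctan(3130/12) = 89.78°
∠(j3130 + 735) = arctan(3130/735) = 76.78°
∠H(j3130) = 90.00° − (89.78° + 76.78°) = -76.57°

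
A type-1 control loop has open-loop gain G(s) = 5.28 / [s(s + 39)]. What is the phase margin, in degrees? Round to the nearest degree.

Gain crossover: |G(jω)| = 1 at ω ≈ 0.135 rad/sec.
∠G(j0.135) = −90° − arctan(0.135/39) ≈ -90.20°
PM = 180° + (-90.20°) = 89.80°

90°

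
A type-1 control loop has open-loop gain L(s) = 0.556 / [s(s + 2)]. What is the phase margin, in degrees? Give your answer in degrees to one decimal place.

Gain crossover: |L(jω)| = 1 at ω ≈ 0.275 rad/s.
∠L(j0.275) = −90° − arctan(0.275/2) ≈ -97.84°
PM = 180° + (-97.84°) = 82.16°

82.2°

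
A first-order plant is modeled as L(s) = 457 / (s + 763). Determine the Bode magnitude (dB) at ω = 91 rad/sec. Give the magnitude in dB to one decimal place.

|j91 + 763| = √(91² + 763²) = 768.4
|L(j91)| = 457 / 768.4 = 0.59474
20 log₁₀(0.59474) = -4.51 dB

-4.5 dB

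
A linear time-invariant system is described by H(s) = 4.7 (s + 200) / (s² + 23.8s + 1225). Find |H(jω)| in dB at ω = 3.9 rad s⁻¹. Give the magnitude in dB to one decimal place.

|j3.9 + 200| = √(3.9² + 200²) = 200
|(j3.9)² + 23.8(j3.9) + 1225| = |1209.8 + j92.82| = 1213
|H(j3.9)| = 4.7 × 200 / 1213 = 0.77486
20 log₁₀(0.77486) = -2.22 dB

-2.2 dB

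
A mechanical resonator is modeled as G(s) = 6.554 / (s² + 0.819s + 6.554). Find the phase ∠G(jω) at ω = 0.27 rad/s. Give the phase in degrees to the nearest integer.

∠[(j0.27)² + 0.819(j0.27) + 6.554] = ∠[6.4811 + j0.22113] = 1.95°
∠G(j0.27) = −1.95° = -1.95°

-2°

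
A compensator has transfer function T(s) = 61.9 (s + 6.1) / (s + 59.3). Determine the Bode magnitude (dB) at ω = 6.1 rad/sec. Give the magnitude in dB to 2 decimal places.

19.04 dB

|j6.1 + 6.1| = √(6.1² + 6.1²) = 8.627
|j6.1 + 59.3| = √(6.1² + 59.3²) = 59.61
|T(j6.1)| = 61.9 × 8.627 / 59.61 = 8.9577
20 log₁₀(8.9577) = 19.044 dB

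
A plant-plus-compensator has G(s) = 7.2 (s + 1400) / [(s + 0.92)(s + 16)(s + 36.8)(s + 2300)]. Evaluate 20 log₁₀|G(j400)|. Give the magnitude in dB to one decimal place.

-143.1 dB

|j400 + 1400| = √(400² + 1400²) = 1456
|j400 + 0.92| = √(400² + 0.92²) = 400
|j400 + 16| = √(400² + 16²) = 400.3
|j400 + 36.8| = √(400² + 36.8²) = 401.7
|j400 + 2300| = √(400² + 2300²) = 2335
|G(j400)| = 7.2 × 1456 / (400 × 400.3 × 401.7 × 2335) = 6.9814e-08
20 log₁₀(6.9814e-08) = -143.12 dB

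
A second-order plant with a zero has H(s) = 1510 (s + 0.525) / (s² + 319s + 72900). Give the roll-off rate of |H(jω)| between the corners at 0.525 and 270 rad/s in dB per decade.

20 dB/decade

In this band the factors already past their corner are: zero at 0.525; net slope = 20 dB/decade.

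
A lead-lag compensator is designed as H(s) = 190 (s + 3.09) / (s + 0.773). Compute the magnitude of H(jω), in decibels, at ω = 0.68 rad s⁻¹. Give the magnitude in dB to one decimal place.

|j0.68 + 3.09| = √(0.68² + 3.09²) = 3.164
|j0.68 + 0.773| = √(0.68² + 0.773²) = 1.03
|H(j0.68)| = 190 × 3.164 / 1.03 = 583.91
20 log₁₀(583.91) = 55.33 dB

55.3 dB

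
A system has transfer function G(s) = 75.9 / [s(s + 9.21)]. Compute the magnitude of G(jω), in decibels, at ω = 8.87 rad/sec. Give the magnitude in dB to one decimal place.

-3.5 dB

|j8.87 + 9.21| = √(8.87² + 9.21²) = 12.79
|j8.87| = 8.87
|G(j8.87)| = 75.9 / (12.79 × 8.87) = 0.6692
20 log₁₀(0.6692) = -3.49 dB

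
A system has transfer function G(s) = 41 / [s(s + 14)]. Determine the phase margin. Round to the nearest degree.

Gain crossover: |G(jω)| = 1 at ω ≈ 2.87 rad/s.
∠G(j2.87) = −90° − arctan(2.87/14) ≈ -101.58°
PM = 180° + (-101.58°) = 78.42°

78 deg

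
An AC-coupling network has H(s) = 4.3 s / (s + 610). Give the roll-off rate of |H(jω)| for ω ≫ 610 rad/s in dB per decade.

With 1 zero and 1 pole, the high-frequency asymptotic slope is 20 × (1 − 1) = 0 dB/decade.

0 dB/decade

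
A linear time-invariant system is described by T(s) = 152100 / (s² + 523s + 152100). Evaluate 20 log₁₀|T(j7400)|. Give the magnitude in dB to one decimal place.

|(j7400)² + 523(j7400) + 152100| = |-5.4608e+07 + j3.8702e+06| = 5.474e+07
|T(j7400)| = 152100 / 5.474e+07 = 0.0027783
20 log₁₀(0.0027783) = -51.12 dB

-51.1 dB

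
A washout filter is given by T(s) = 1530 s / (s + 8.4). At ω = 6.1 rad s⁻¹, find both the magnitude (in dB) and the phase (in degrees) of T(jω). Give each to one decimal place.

|T| = 59.1 dB, ∠T = 54.0°

|j6.1| = 6.1
|j6.1 + 8.4| = √(6.1² + 8.4²) = 10.38
|T(j6.1)| = 1530 × 6.1 / 10.38 = 899.03
20 log₁₀(899.03) = 59.08 dB
∠(j6.1) = 90.00°
∠(j6.1 + 8.4) = arctan(6.1/8.4) = 35.99°
∠T(j6.1) = 90.00° − 35.99° = 54.01°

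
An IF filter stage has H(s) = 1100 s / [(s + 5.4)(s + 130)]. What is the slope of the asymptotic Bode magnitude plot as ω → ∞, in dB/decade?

With 1 zero and 2 poles, the high-frequency asymptotic slope is 20 × (1 − 2) = -20 dB/decade.

-20 dB/decade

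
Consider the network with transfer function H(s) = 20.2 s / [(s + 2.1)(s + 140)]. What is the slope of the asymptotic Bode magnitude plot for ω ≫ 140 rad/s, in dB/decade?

-20 dB/decade

With 1 zero and 2 poles, the high-frequency asymptotic slope is 20 × (1 − 2) = -20 dB/decade.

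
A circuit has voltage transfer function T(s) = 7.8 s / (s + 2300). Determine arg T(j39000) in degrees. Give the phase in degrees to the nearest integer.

∠(j39000) = 90.00°
∠(j39000 + 2300) = arctan(39000/2300) = 86.62°
∠T(j39000) = 90.00° − 86.62° = 3.38°

3°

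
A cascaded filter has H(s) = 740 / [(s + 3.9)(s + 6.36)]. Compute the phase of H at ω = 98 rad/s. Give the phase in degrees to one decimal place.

-174.0°

∠(j98 + 3.9) = arctan(98/3.9) = 87.72°
∠(j98 + 6.36) = arctan(98/6.36) = 86.29°
∠H(j98) = − (87.72° + 86.29°) = -174.01°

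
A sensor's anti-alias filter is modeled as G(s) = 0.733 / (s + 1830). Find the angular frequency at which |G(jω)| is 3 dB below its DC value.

For a single-pole low-pass, the −3 dB point is at the pole: ω = 1830 rad/sec.

1830 rad/sec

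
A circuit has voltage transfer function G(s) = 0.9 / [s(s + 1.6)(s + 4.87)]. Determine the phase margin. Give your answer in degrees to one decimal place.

84.5°

Gain crossover: |G(jω)| = 1 at ω ≈ 0.115 rad s⁻¹.
∠G(j0.115) = −90° − arctan(0.115/1.6) − arctan(0.115/4.87) ≈ -95.47°
PM = 180° + (-95.47°) = 84.53°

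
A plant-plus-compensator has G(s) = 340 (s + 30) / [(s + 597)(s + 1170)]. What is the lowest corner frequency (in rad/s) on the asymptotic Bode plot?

Break frequencies occur at each pole and zero magnitude: 30 rad/s, 597 rad/s, 1170 rad/s.
The lowest is 30 rad/s.

30 rad/s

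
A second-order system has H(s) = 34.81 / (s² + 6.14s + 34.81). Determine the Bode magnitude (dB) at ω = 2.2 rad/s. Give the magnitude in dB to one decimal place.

0.5 dB

|(j2.2)² + 6.14(j2.2) + 34.81| = |29.97 + j13.508| = 32.87
|H(j2.2)| = 34.81 / 32.87 = 1.0589
20 log₁₀(1.0589) = 0.50 dB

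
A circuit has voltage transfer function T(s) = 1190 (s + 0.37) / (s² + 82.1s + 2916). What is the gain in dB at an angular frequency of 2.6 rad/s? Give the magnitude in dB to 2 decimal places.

|j2.6 + 0.37| = √(2.6² + 0.37²) = 2.626
|(j2.6)² + 82.1(j2.6) + 2916| = |2909.2 + j213.46| = 2917
|T(j2.6)| = 1190 × 2.626 / 2917 = 1.0713
20 log₁₀(1.0713) = 0.599 dB

0.60 dB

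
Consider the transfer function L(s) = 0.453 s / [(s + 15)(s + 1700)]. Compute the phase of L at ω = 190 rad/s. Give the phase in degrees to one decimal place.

-1.9°

∠(j190) = 90.00°
∠(j190 + 15) = arctan(190/15) = 85.49°
∠(j190 + 1700) = arctan(190/1700) = 6.38°
∠L(j190) = 90.00° − (85.49° + 6.38°) = -1.86°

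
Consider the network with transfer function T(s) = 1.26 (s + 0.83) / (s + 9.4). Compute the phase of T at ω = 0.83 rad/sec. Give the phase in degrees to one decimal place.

∠(j0.83 + 0.83) = arctan(0.83/0.83) = 45.00°
∠(j0.83 + 9.4) = arctan(0.83/9.4) = 5.05°
∠T(j0.83) = 45.00° − 5.05° = 39.95°

40.0°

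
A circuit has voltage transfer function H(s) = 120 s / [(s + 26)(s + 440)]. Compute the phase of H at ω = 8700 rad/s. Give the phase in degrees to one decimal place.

-86.9°

∠(j8700) = 90.00°
∠(j8700 + 26) = arctan(8700/26) = 89.83°
∠(j8700 + 440) = arctan(8700/440) = 87.10°
∠H(j8700) = 90.00° − (89.83° + 87.10°) = -86.93°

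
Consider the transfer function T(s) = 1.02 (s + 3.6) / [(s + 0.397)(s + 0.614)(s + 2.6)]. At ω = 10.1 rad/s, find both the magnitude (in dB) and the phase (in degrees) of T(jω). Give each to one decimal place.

|T| = -39.8 dB, ∠T = -179.5°

|j10.1 + 3.6| = √(10.1² + 3.6²) = 10.72
|j10.1 + 0.397| = √(10.1² + 0.397²) = 10.11
|j10.1 + 0.614| = √(10.1² + 0.614²) = 10.12
|j10.1 + 2.6| = √(10.1² + 2.6²) = 10.43
|T(j10.1)| = 1.02 × 10.72 / (10.11 × 10.12 × 10.43) = 0.010253
20 log₁₀(0.010253) = -39.78 dB
∠(j10.1 + 3.6) = arctan(10.1/3.6) = 70.38°
∠(j10.1 + 0.397) = arctan(10.1/0.397) = 87.75°
∠(j10.1 + 0.614) = arctan(10.1/0.614) = 86.52°
∠(j10.1 + 2.6) = arctan(10.1/2.6) = 75.56°
∠T(j10.1) = 70.38° − (87.75° + 86.52° + 75.56°) = -179.45°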